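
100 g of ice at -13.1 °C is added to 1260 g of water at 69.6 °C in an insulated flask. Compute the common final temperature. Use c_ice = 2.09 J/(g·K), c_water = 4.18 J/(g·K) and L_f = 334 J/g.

T_f ≈ 58.1 °C

Net heat exchanged in the isolated system is zero:
ice -13.1→0 °C: 100·2.09·13.1 = 2737.9
  melt ice: 100·334 = 33400
  meltwater 0→T: 100·4.18·T = 418 T
  water cools: 1260·4.18·(T − 69.6) = 5266.8(T − 69.6)
5684.8 T = 366569 − 36138 = 330431
T ≈ 58.13 °C. Since T > 0 °C, the all-ice-melts assumption holds.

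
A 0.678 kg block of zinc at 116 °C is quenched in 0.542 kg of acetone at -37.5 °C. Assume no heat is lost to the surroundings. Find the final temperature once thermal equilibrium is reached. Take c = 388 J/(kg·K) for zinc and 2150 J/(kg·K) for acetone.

Heat lost by the zinc equals heat gained by the acetone:
0.678*388*(116 − T) = 0.542*2150*(T − (-37.5))
263.06(116 − T) = 1165.3(T − (-37.5))
1428.4 T = -13183  ⇒  T ≈ -9.23 °C

T_f ≈ -9.2 °C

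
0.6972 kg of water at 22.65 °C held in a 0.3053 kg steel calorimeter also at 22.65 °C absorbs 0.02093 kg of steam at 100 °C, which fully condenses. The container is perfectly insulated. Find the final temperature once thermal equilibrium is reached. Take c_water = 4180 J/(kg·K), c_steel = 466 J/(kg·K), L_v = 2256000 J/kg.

T_f ≈ 39.8 °C

Let T be the final temperature. ΣQ_i = 0:
latent heat released on condensation: 0.02093·2256000 = 47218; condensed water 100 °C→T: 87.49(T − 100); water warms: 0.6972·4180·(T − 22.65) = 2914.3(T − 22.65); steel cup: 0.3053·466·(T − 22.65) = 142.27(T − 22.65)
3144.1 T = 47218 + 8748.7 + 69231 = 125198
T ≈ 39.82 °C — below 100 °C, confirming all the steam condensed.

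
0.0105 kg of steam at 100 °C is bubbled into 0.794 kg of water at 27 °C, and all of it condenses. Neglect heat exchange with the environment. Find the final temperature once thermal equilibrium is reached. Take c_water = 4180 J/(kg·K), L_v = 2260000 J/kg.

T_f ≈ 35.0 °C

Energy balance with sensible and latent terms:
steam→water at 100 °C releases m L_v = 0.0105·2260000 = 23730; condensed water 100 °C→T: 43.89(T − 100); original water: 3318.9(T − 27)
3362.8 T = 23730 + 4389 + 89611 = 117730
T ≈ 35.01 °C (< 100 °C, so full condensation is consistent).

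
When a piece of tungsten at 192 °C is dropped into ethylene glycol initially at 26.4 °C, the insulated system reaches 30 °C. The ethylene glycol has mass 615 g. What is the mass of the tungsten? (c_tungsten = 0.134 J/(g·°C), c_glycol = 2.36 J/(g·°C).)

m ≈ 241 g

Setting the total heat transfer to zero:
m×0.134×(30 − 192) + 615×2.36×(30 − 26.4) = 0
-21.71 m = -5225
m = -5225/-21.71 ≈ 240.7 g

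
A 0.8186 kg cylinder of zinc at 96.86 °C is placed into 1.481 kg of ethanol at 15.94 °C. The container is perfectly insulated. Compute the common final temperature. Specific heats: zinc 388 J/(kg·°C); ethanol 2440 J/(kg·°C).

T_f ≈ 22.5 °C

Net heat exchanged in the isolated system is zero:
0.8186×388×(T − 96.86) + 1.481×2440×(T − 15.94) = 0
3931.3 T = 88366
T = 88366/3931.3 ≈ 22.48 °C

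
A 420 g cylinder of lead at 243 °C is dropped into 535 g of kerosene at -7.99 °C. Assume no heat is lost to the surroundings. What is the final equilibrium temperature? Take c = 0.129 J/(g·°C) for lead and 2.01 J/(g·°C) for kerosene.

Set heat shed by the hot body equal to heat absorbed by the cold body:
420×0.129×(243 − T) = 535×2.01×(T − (-7.99))
54.18(243 − T) = 1075.3(T − (-7.99))
1129.5 T = 4573.7  ⇒  T ≈ 4.05 °C

T_f ≈ 4.0 °C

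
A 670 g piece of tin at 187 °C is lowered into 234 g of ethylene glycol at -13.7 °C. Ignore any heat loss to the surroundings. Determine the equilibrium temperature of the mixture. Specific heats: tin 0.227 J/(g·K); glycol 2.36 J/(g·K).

T_f ≈ 29.6 °C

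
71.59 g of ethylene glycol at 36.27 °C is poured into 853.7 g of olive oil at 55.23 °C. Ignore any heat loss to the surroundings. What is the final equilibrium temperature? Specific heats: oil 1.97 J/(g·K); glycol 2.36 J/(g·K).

T_f ≈ 53.5 °C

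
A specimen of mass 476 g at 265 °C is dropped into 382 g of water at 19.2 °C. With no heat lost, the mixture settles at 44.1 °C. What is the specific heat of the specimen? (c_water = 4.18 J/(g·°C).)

c ≈ 0.378 J/(g·°C)

m_s c (T_s − T_f) = m_water c_water (T_f − T_0):
476·c·(265 − 44.1) = 382·4.18·(44.1 − 19.2)
105148 c = 39759  ⇒  c ≈ 0.3781 J/(g·°C)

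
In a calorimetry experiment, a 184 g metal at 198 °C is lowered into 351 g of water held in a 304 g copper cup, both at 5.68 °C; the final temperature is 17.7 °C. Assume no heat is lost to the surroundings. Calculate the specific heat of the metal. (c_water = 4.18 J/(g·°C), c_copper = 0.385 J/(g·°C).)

c ≈ 0.574 J/(g·°C)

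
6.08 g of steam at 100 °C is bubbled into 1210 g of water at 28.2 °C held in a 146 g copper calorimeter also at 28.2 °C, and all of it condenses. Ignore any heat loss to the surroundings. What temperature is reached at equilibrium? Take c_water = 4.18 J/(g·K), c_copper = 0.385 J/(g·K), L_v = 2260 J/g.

Heat gained plus heat lost sum to zero:
condense steam: −6.08×2260 = −13741; condensate cools 100→T: 6.08×4.18×(T − 100) = 25.41(T − 100); water warms: 1210×4.18×(T − 28.2) = 5057.8(T − 28.2); copper cup: 146×0.385×(T − 28.2) = 56.21(T − 28.2)
5139.4 T = 13741 + 2541.4 + 144215 = 160497
T ≈ 31.23 °C, under the boiling point, so the assumption holds.

T_f ≈ 31.2 °C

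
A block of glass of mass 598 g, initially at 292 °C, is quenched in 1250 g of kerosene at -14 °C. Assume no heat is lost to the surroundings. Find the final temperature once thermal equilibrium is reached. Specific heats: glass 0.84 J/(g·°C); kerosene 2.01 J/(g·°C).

T_f ≈ 37.0 °C

T_f = Σ m_i c_i T_i / Σ m_i c_i:
T_f = (502.32*292 + 2512.5*(-14)) / (502.32 + 2512.5)
    = 111502 / 3014.8 ≈ 36.98 °C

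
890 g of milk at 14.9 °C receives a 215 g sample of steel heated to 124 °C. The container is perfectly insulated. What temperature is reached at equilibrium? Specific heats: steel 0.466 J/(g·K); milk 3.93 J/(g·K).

T_f = Σ m_i c_i T_i / Σ m_i c_i:
T_f = (100.19*124 + 3497.7*14.9) / (100.19 + 3497.7)
    = 64539 / 3597.9 ≈ 17.94 °C

T_f ≈ 17.9 °C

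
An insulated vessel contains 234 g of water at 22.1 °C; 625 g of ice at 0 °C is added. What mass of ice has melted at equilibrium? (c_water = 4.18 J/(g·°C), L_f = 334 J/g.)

Cooling the water to 0 °C releases 234·4.18·22.1 = 21616 J.
Melting all 625 g of ice would need 625·334 = 208750 J.
That's not enough to melt it all — equilibrium is at 0 °C with ice remaining.
m_melted·334 = 21616  ⇒  m_melted ≈ 64.72 g.

m_melted ≈ 64.7 g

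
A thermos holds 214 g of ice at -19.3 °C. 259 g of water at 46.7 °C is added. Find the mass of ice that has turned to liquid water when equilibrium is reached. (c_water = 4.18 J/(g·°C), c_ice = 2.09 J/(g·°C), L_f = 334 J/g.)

Cooling the water to 0 °C releases 259×4.18×46.7 = 50558 J.
Of that, 214×2.09×19.3 = 8632.1 J goes to bring the ice to 0 °C, leaving 41926 J.
Melting all 214 g of ice would need 214×334 = 71476 J.
41926 J < 71476 J, so only part of the ice melts and the system sits at 0 °C.
m_melt = 41926 / L_f = 125.5 g.

m_melted ≈ 126 g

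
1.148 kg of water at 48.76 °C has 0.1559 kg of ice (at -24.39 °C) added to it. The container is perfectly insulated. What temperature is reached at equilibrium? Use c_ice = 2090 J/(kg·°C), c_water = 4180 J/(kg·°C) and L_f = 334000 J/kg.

Energy balance with sensible and latent terms:
ice -24.39→0 °C: 0.1559·2090·24.39 = 7947
  fusion: m_ice L_f = 0.1559·334000 = 52071
  meltwater 0→T: 0.1559·4180·T = 651.66 T
  water cools: 1.148·4180·(T − 48.76) = 4798.6(T − 48.76)
5450.3 T = 233982 − 60018 = 173964
T ≈ 31.92 °C — above 0 °C, consistent with complete melting.

T_f ≈ 31.9 °C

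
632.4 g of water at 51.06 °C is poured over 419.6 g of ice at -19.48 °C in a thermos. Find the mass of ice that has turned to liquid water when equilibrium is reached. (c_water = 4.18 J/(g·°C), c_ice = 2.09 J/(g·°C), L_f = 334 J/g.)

m_melted ≈ 353 g

Water can give up m c ΔT = 632.4×4.18×51.06 = 134974 J before reaching 0 °C.
Warming the ice to 0 °C takes 419.6×2.09×19.48 = 17083 J, leaving 117890 J for melting.
Fully melting the ice requires m_ice L_f = 419.6×334 = 140146 J.
That's not enough to melt it all — equilibrium is at 0 °C with ice remaining.
Mass melted = 117890/334 ≈ 353 g.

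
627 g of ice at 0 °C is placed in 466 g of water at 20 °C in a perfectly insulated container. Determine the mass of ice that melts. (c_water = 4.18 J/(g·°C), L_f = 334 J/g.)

m_melted ≈ 117 g

Water can give up m c ΔT = 466·4.18·20 = 38958 J before reaching 0 °C.
To melt every bit of ice: 627·334 = 209418 J.
That's not enough to melt it all — equilibrium is at 0 °C with ice remaining.
m_melt = 38958 / L_f = 116.6 g.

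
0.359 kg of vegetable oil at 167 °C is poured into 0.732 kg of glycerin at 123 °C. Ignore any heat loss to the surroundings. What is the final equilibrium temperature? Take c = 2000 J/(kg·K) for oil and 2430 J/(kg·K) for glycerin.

|Q_oil| = |Q_glycerin|:
0.359·2000·(167 − T) = 0.732·2430·(T − 123)
718(167 − T) = 1778.8(T − 123)
2496.8 T = 338693  ⇒  T ≈ 135.65 °C

T_f ≈ 135.7 °C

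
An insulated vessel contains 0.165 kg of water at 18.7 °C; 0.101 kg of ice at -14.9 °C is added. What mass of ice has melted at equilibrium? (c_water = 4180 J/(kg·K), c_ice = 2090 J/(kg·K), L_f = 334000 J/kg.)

m_melted ≈ 0.0292 kg

Heat available from the water dropping to 0 °C: 0.165·4180·18.7 = 12897 J.
Warming the ice to 0 °C takes 0.101·2090·14.9 = 3145.2 J, leaving 9752.1 J for melting.
To melt every bit of ice: 0.101·334000 = 33734 J.
9752.1 J < 33734 J, so only part of the ice melts and the system sits at 0 °C.
m_melt = 9752.1 / L_f = 0.0292 kg.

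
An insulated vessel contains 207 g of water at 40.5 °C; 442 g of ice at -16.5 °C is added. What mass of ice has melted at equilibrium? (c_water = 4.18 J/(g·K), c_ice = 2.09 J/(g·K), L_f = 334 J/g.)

Heat available from the water dropping to 0 °C: 207×4.18×40.5 = 35043 J.
Of that, 442×2.09×16.5 = 15242 J goes to bring the ice to 0 °C, leaving 19801 J.
To melt every bit of ice: 442×334 = 147628 J.
19801 J < 147628 J, so only part of the ice melts and the system sits at 0 °C.
m_melted×334 = 19801  ⇒  m_melted ≈ 59.28 g.

m_melted ≈ 59.3 g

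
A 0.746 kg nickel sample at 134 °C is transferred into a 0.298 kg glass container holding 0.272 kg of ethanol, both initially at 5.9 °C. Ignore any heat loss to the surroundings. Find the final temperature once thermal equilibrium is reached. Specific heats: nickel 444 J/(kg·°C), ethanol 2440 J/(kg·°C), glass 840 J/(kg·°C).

T_f ≈ 40.0 °C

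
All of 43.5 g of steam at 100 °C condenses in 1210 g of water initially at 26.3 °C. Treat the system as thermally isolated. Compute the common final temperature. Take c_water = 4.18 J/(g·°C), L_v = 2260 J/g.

Energy balance with sensible and latent terms:
latent heat released on condensation: 43.5×2260 = 98310; condensate cools 100→T: 43.5×4.18×(T − 100) = 181.83(T − 100); water warms: 1210×4.18×(T − 26.3) = 5057.8(T − 26.3)
5239.6 T = 98310 + 18183 + 133020 = 249513
T ≈ 47.62 °C — below 100 °C, confirming all the steam condensed.

T_f ≈ 47.6 °C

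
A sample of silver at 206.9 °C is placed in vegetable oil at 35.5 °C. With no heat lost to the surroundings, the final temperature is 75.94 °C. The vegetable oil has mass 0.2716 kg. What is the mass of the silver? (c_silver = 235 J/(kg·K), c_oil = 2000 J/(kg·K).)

m ≈ 0.714 kg

Heat lost by the silver = heat gained by the oil:
m·235·(206.9 − 75.94) = 0.2716·2000·(75.94 − 35.5)
30776 m = 21967  ⇒  m ≈ 0.7138 kg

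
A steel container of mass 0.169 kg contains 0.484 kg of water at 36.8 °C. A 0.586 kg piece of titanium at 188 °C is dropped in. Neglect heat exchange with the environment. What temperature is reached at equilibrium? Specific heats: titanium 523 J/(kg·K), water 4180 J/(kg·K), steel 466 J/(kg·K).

T_f ≈ 56.0 °C

Let T be the final temperature. ΣQ_i = 0:
0.586×523×(T − 188) + 0.484×4180×(T − 36.8) + 0.169×466×(T − 36.8) = 0
306.48(T − 188) + 2023.1(T − 36.8) + 78.75(T − 36.8) = 0
(306.48 + 2023.1 + 78.75) T = 306.48×188 + 2023.1×36.8 + 78.75×36.8
T ≈ 56.04 °C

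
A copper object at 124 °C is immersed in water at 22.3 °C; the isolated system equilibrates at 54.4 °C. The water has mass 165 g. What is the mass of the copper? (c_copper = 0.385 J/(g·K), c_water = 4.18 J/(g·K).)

m ≈ 826 g

|Q_copper| = |Q_water|:
m·0.385·(124 − 54.4) = 165·4.18·(54.4 − 22.3)
26.8 m = 22139  ⇒  m ≈ 826.2 g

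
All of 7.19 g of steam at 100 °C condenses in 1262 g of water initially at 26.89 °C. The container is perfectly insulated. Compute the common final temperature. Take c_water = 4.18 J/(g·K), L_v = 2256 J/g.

T_f ≈ 30.4 °C

Energy conservation, ΣQ = 0:
condense steam: −7.19·2256 = −16221
  condensate cools 100→T: 7.19·4.18·(T − 100) = 30.05(T − 100)
  original water: 5275.2(T − 26.89)
5305.2 T = 16221 + 3005.4 + 141849 = 161075
T ≈ 30.36 °C — below 100 °C, confirming all the steam condensed.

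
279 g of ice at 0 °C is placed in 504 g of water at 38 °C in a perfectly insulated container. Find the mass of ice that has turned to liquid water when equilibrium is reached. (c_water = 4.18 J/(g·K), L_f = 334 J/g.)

m_melted ≈ 240 g

Heat available from the water dropping to 0 °C: 504×4.18×38 = 80055 J.
To melt every bit of ice: 279×334 = 93186 J.
80055 J < 93186 J, so only part of the ice melts and the system sits at 0 °C.
m_melt = 80055 / L_f = 239.7 g.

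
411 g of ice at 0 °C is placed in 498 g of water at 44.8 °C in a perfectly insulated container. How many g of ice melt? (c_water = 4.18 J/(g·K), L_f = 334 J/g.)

m_melted ≈ 279 g

Cooling the water to 0 °C releases 498×4.18×44.8 = 93257 J.
Melting all 411 g of ice would need 411×334 = 137274 J.
That's not enough to melt it all — equilibrium is at 0 °C with ice remaining.
Mass melted = 93257/334 ≈ 279.2 g.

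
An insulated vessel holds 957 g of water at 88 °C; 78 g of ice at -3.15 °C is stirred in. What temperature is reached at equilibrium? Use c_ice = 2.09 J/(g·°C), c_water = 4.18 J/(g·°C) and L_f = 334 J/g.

T_f ≈ 75.2 °C

Energy conservation, ΣQ = 0:
ice -3.15→0 °C: 78·2.09·3.15 = 513.51
  latent heat to melt: 78·334 = 26052
  warm the meltwater: 326.04 T
  water cools: 957·4.18·(T − 88) = 4000.3(T − 88)
4326.3 T = 352023 − 26566 = 325457
T ≈ 75.23 °C. Since T > 0 °C, the all-ice-melts assumption holds.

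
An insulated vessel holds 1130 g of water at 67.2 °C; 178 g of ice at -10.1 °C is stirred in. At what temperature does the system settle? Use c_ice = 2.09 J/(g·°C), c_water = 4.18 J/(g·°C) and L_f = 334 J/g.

T_f ≈ 46.5 °C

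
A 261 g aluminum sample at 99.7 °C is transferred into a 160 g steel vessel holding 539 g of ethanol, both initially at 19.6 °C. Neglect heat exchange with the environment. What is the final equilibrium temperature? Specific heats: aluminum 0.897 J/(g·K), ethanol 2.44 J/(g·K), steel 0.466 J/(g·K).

T_f ≈ 31.1 °C

Taking heat into each body as positive, Σ m c ΔT = 0:
261·0.897·(T − 99.7) + 539·2.44·(T − 19.6) + 160·0.466·(T − 19.6) = 0
1623.8 T = 50580
T = 50580 / 1623.8 = 31.1 °C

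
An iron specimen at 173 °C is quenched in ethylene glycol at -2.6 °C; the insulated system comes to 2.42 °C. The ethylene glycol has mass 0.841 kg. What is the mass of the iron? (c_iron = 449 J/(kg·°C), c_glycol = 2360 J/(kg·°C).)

|Q_iron| = |Q_glycol|:
m×449×(173 − 2.42) = 0.841×2360×(2.42 − (-2.6))
76590 m = 9963.5  ⇒  m ≈ 0.1301 kg

m ≈ 0.13 kg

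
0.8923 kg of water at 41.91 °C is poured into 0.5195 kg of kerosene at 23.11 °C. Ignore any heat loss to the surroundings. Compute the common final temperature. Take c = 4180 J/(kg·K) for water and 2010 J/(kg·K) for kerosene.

Heat gained plus heat lost sum to zero:
0.8923×4180×(T − 41.91) + 0.5195×2010×(T − 23.11) = 0
3729.8(T − 41.91) + 1044.2(T − 23.11) = 0
4774 T = 180448
T = 180448/4774 ≈ 37.80 °C

T_f ≈ 37.8 °C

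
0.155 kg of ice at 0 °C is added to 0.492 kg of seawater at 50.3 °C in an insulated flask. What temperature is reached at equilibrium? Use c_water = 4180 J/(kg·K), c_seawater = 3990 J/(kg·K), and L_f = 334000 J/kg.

Net heat exchanged in the isolated system is zero:
melt ice: 0.155×334000 = 51770
  meltwater 0→T: 0.155×4180×T = 647.9 T
  seawater: 1963.1(T − 50.3)
2611 T = 98743 − 51770 = 46973
T ≈ 17.99 °C. Since T > 0 °C, the all-ice-melts assumption holds.

T_f ≈ 18.0 °C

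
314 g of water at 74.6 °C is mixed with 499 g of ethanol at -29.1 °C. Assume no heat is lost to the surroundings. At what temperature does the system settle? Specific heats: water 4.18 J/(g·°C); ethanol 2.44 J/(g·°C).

Energy conservation, ΣQ = 0:
314*4.18*(T − 74.6) + 499*2.44*(T − (-29.1)) = 0
1312.5(T − 74.6) + 1217.6(T − (-29.1)) = 0
2530.1 T = 62483
T = 62483/2530.1 ≈ 24.70 °C

T_f ≈ 24.7 °C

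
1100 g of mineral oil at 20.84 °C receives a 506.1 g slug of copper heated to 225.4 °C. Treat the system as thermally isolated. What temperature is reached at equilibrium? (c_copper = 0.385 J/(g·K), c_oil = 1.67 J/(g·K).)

|Q_copper| = |Q_oil|:
506.1*0.385*(225.4 − T) = 1100*1.67*(T − 20.84)
194.85(225.4 − T) = 1837(T − 20.84)
2031.8 T = 82202  ⇒  T ≈ 40.46 °C

T_f ≈ 40.5 °C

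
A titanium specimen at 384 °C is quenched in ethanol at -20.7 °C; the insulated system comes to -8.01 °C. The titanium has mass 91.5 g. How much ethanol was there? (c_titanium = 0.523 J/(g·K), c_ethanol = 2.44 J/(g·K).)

|Q_titanium| = |Q_ethanol|:
91.5·0.523·(384 − -8.01) = m·2.44·(-8.01 − (-20.7))
30.96 m = 18759  ⇒  m ≈ 605.9 g

m ≈ 606 g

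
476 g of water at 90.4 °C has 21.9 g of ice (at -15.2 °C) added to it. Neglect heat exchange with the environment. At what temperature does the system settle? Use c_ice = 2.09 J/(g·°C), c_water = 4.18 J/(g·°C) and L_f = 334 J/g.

Taking heat into each body as positive, Σ m c ΔT = 0:
ice -15.2→0 °C: 21.9×2.09×15.2 = 695.72
  melt ice: 21.9×334 = 7314.6
  meltwater 0→T: 21.9×4.18×T = 91.54 T
  water cools: 476×4.18×(T − 90.4) = 1989.7(T − 90.4)
2081.2 T = 179867 − 8010.3 = 171857
T ≈ 82.57 °C (positive, so assuming full melt was valid).

T_f ≈ 82.6 °C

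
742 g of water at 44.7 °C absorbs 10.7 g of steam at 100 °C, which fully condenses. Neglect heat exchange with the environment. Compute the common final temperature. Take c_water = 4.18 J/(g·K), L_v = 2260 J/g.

Let T be the final temperature. ΣQ_i = 0:
condense steam: −10.7×2260 = −24182; condensed water 100 °C→T: 44.73(T − 100); water warms: 742×4.18×(T − 44.7) = 3101.6(T − 44.7)
3146.3 T = 24182 + 4472.6 + 138640 = 167294
T ≈ 53.17 °C, under the boiling point, so the assumption holds.

T_f ≈ 53.2 °C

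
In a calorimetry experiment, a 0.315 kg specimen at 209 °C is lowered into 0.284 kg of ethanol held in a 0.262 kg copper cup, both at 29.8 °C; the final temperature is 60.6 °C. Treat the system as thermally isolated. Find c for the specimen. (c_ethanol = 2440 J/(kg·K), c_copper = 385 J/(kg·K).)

Energy conservation, ΣQ = 0:
0.315×c×(60.6 − 209) + 0.284×2440×(60.6 − 29.8) + 0.262×385×(60.6 − 29.8) = 0
-46.75 c = -24450
c = -24450/-46.75 ≈ 523 J/(kg·K)

c ≈ 523 J/(kg·K)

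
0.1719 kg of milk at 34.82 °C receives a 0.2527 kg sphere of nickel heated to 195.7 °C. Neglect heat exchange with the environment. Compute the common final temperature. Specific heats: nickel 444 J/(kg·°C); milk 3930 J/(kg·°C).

T_f ≈ 57.7 °C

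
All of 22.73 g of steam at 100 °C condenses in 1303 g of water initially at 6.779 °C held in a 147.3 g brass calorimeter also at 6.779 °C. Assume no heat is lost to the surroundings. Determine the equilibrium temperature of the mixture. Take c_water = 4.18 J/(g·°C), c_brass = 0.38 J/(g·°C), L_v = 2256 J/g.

T_f ≈ 17.5 °C

Let T be the final temperature. ΣQ_i = 0:
steam→water at 100 °C releases m L_v = 22.73×2256 = 51279
  condensed water 100 °C→T: 95.01(T − 100)
  water warms: 1303×4.18×(T − 6.779) = 5446.5(T − 6.779)
  brass cup: 147.3×0.38×(T − 6.779) = 55.97(T − 6.779)
5597.5 T = 51279 + 9501.1 + 37302 = 98082
T ≈ 17.52 °C (< 100 °C, so full condensation is consistent).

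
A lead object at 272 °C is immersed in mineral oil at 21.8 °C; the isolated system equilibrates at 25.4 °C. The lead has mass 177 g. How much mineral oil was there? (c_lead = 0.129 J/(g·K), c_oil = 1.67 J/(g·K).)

Conservation of energy gives ΣQ = 0:
177×0.129×(25.4 − 272) + m×1.67×(25.4 − 21.8) = 0
6.012 m = 5630.6
m = 5630.6/6.012 ≈ 936.6 g

m ≈ 937 g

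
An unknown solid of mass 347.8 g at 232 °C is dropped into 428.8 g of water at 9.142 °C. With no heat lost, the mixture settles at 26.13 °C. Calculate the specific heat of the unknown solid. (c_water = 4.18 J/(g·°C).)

Let T be the final temperature. ΣQ_i = 0:
347.8×c×(26.13 − 232) + 428.8×4.18×(26.13 − 9.142) = 0
-71602 c = -30449
c = -30449/-71602 ≈ 0.4253 J/(g·°C)

c ≈ 0.425 J/(g·°C)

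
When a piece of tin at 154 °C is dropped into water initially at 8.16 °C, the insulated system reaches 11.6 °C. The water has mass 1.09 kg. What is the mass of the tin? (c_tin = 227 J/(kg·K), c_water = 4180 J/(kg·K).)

Conservation of energy gives ΣQ = 0:
m×227×(11.6 − 154) + 1.09×4180×(11.6 − 8.16) = 0
-32325 m = -15673
m = -15673/-32325 ≈ 0.4849 kg

m ≈ 0.485 kg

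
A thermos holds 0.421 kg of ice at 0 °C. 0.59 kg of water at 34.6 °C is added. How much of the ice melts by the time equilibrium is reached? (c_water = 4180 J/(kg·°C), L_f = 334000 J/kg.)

Heat available from the water dropping to 0 °C: 0.59×4180×34.6 = 85331 J.
Fully melting the ice requires m_ice L_f = 0.421×334000 = 140614 J.
That's not enough to melt it all — equilibrium is at 0 °C with ice remaining.
m_melt = 85331 / L_f = 0.2555 kg.

m_melted ≈ 0.255 kg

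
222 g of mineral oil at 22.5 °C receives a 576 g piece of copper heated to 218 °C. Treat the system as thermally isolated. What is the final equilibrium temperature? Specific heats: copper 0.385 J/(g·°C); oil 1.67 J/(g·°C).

T_f ≈ 95.7 °C

Heat gained plus heat lost sum to zero:
576·0.385·(T − 218) + 222·1.67·(T − 22.5) = 0
(221.76 + 370.74) T = 221.76·218 + 370.74·22.5
T = 56685/592.5 ≈ 95.67 °C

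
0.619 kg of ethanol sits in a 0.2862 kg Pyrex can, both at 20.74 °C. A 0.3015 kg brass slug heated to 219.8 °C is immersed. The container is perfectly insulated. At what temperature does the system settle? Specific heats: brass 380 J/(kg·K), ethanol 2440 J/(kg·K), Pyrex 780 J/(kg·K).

T_f ≈ 33.1 °C

Taking heat into each body as positive, Σ m c ΔT = 0:
0.3015×380×(T − 219.8) + 0.619×2440×(T − 20.74) + 0.2862×780×(T − 20.74) = 0
114.57(T − 219.8) + 1510.4(T − 20.74) + 223.24(T − 20.74) = 0
1848.2 T = 61137
T = 61137 / 1848.2 = 33.1 °C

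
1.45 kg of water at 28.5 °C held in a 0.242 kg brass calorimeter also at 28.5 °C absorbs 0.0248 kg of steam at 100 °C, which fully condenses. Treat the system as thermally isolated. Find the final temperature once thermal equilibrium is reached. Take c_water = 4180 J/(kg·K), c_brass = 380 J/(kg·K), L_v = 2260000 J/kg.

Conservation of energy gives ΣQ = 0:
condense steam: −0.0248×2260000 = −56048
  condensate cools 100→T: 0.0248×4180×(T − 100) = 103.66(T − 100)
  original water: 6061(T − 28.5)
  brass cup: 0.242×380×(T − 28.5) = 91.96(T − 28.5)
6256.6 T = 56048 + 10366 + 175359 = 241774
T ≈ 38.64 °C — below 100 °C, confirming all the steam condensed.

T_f ≈ 38.6 °C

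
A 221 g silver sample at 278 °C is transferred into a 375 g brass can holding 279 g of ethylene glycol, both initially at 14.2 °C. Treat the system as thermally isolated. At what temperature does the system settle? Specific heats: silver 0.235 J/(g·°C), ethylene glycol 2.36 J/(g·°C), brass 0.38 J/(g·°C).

Energy conservation, ΣQ = 0:
221·0.235·(T − 278) + 279·2.36·(T − 14.2) + 375·0.38·(T − 14.2) = 0
852.87 T = 25811
T ≈ 30.26 °C

T_f ≈ 30.3 °C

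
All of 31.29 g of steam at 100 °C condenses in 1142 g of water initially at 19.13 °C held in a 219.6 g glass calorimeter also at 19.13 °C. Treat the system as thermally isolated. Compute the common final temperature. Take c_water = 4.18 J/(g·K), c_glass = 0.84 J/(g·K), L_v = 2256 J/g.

T_f ≈ 35.1 °C

Taking heat into each body as positive, Σ m c ΔT = 0:
steam→water at 100 °C releases m L_v = 31.29×2256 = 70590
  condensate cools 100→T: 31.29×4.18×(T − 100) = 130.79(T − 100)
  water warms: 1142×4.18×(T − 19.13) = 4773.6(T − 19.13)
  cup: 184.46(T − 19.13)
5088.8 T = 70590 + 13079 + 94847 = 178516
T ≈ 35.08 °C, under the boiling point, so the assumption holds.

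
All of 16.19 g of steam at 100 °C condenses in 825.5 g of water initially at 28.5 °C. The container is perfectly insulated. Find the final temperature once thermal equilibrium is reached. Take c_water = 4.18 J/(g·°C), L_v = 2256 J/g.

Energy balance with sensible and latent terms:
steam→water at 100 °C releases m L_v = 16.19×2256 = 36525; condensate cools 100→T: 16.19×4.18×(T − 100) = 67.67(T − 100); water warms: 825.5×4.18×(T − 28.5) = 3450.6(T − 28.5)
3518.3 T = 36525 + 6767.4 + 98342 = 141634
T ≈ 40.26 °C — below 100 °C, confirming all the steam condensed.

T_f ≈ 40.3 °C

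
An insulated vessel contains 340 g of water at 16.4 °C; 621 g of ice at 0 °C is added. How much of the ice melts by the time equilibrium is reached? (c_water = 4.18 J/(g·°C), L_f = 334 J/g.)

m_melted ≈ 69.8 g

Cooling the water to 0 °C releases 340×4.18×16.4 = 23308 J.
Fully melting the ice requires m_ice L_f = 621×334 = 207414 J.
23308 J < 207414 J, so only part of the ice melts and the system sits at 0 °C.
m_melt = 23308 / L_f = 69.78 g.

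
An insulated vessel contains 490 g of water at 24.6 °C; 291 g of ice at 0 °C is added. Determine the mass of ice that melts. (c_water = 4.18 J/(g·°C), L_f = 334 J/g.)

m_melted ≈ 151 g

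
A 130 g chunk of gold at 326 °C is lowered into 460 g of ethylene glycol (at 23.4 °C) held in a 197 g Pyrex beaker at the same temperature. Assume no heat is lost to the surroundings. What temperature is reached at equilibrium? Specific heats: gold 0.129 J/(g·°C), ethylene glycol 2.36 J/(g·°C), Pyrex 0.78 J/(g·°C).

T_f ≈ 27.4 °C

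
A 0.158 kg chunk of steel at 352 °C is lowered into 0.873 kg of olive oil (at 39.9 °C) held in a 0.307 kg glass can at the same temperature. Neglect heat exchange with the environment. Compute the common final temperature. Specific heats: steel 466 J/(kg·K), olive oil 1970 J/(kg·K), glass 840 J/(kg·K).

T_f is the heat-capacity-weighted average of the initial temperatures:
T_f = (73.63×352 + 1719.8×39.9 + 257.88×39.9) / (73.63 + 1719.8 + 257.88)
    = 104827 / 2051.3 ≈ 51.10 °C

T_f ≈ 51.1 °C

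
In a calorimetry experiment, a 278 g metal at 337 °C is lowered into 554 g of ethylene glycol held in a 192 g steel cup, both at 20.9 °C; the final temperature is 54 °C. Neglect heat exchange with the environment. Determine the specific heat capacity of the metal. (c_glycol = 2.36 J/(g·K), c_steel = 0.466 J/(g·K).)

Energy conservation, ΣQ = 0:
278×c×(54 − 337) + 554×2.36×(54 − 20.9) + 192×0.466×(54 − 20.9) = 0
-78674 c = -46238
c = -46238/-78674 ≈ 0.5877 J/(g·K)

c ≈ 0.588 J/(g·K)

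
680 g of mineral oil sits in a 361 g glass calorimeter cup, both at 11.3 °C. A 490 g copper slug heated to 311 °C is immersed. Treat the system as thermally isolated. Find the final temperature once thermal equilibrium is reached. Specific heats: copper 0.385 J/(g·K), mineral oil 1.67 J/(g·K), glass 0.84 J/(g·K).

T_f ≈ 46.0 °C

Conservation of energy gives ΣQ = 0:
490·0.385·(T − 311) + 680·1.67·(T − 11.3) + 361·0.84·(T − 11.3) = 0
188.65(T − 311) + 1135.6(T − 11.3) + 303.24(T − 11.3) = 0
1627.5 T = 74929
T ≈ 46.04 °C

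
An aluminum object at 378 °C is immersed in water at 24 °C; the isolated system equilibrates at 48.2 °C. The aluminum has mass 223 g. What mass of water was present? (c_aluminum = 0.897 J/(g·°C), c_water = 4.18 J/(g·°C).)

Net heat exchanged in the isolated system is zero:
223×0.897×(48.2 − 378) + m×4.18×(48.2 − 24) = 0
101.16 m = 65970
m = 65970/101.16 ≈ 652.2 g

m ≈ 652 g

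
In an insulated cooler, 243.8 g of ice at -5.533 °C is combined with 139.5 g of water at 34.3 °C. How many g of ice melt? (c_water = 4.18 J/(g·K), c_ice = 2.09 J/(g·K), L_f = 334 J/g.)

Cooling the water to 0 °C releases 139.5·4.18·34.3 = 20001 J.
Warming the ice to 0 °C takes 243.8·2.09·5.533 = 2819.3 J, leaving 17181 J for melting.
Melting all 243.8 g of ice would need 243.8·334 = 81429 J.
17181 J < 81429 J, so only part of the ice melts and the system sits at 0 °C.
m_melted·334 = 17181  ⇒  m_melted ≈ 51.44 g.

m_melted ≈ 51.4 g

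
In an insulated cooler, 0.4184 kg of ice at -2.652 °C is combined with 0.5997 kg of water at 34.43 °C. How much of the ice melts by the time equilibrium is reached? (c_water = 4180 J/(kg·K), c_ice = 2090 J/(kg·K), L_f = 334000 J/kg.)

Cooling the water to 0 °C releases 0.5997×4180×34.43 = 86307 J.
Of that, 0.4184×2090×2.652 = 2319.1 J goes to bring the ice to 0 °C, leaving 83988 J.
Melting all 0.4184 kg of ice would need 0.4184×334000 = 139746 J.
83988 J < 139746 J, so only part of the ice melts and the system sits at 0 °C.
m_melt = 83988 / L_f = 0.2515 kg.

m_melted ≈ 0.251 kg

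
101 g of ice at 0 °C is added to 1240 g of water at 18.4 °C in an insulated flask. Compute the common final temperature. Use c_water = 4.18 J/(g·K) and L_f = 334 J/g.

Energy conservation, ΣQ = 0:
fusion: m_ice L_f = 101×334 = 33734; warm the meltwater: 422.18 T; water cools: 1240×4.18×(T − 18.4) = 5183.2(T − 18.4)
5605.4 T = 95371 − 33734 = 61637
T ≈ 11.00 °C — above 0 °C, consistent with complete melting.

T_f ≈ 11.0 °C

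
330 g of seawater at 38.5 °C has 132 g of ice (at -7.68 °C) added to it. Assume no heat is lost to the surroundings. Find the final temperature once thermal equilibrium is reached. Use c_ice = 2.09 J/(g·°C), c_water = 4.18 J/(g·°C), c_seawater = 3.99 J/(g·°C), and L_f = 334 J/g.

T_f ≈ 2.4 °C

Sum of m c ΔT and latent-heat terms is zero:
warm ice to 0 °C: 132×2.09×(0 − (-7.68)) = 2118.8; latent heat to melt: 132×334 = 44088; meltwater 0→T: 132×4.18×T = 551.76 T; seawater cools: 330×3.99×(T − 38.5) = 1316.7(T − 38.5)
1868.5 T = 50693 − 46207 = 4486.2
T ≈ 2.40 °C — above 0 °C, consistent with complete melting.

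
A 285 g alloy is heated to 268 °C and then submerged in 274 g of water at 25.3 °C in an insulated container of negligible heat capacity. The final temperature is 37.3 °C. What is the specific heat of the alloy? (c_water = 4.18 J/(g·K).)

m_s c (T_s − T_f) = m_water c_water (T_f − T_0):
285×c×(268 − 37.3) = 274×4.18×(37.3 − 25.3)
65750 c = 13744  ⇒  c ≈ 0.209 J/(g·K)

c ≈ 0.209 J/(g·K)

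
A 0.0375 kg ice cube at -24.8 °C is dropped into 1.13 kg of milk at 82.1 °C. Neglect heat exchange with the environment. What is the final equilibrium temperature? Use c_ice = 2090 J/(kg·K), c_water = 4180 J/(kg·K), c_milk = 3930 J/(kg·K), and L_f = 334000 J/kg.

T_f ≈ 76.2 °C

Setting the total heat transfer to zero:
warm ice to 0 °C: 0.0375·2090·(0 − (-24.8)) = 1943.7; fusion: m_ice L_f = 0.0375·334000 = 12525; warm the meltwater: 156.75 T; milk: 4440.9(T − 82.1)
4597.6 T = 364598 − 14469 = 350129
T ≈ 76.15 °C. Since T > 0 °C, the all-ice-melts assumption holds.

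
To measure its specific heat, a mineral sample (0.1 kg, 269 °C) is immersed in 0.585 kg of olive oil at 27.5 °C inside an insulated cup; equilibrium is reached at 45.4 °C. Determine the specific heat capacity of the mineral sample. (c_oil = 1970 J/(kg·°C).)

c ≈ 923 J/(kg·°C)

m_s c (T_s − T_f) = m_oil c_oil (T_f − T_0):
0.1×c×(269 − 45.4) = 0.585×1970×(45.4 − 27.5)
22.36 c = 20629  ⇒  c ≈ 922.6 J/(kg·°C)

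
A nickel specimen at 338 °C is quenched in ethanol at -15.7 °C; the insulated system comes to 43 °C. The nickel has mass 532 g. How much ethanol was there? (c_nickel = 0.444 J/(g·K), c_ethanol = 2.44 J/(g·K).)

|Q_nickel| = |Q_ethanol|:
532·0.444·(338 − 43) = m·2.44·(43 − (-15.7))
143.23 m = 69681  ⇒  m ≈ 486.5 g

m ≈ 487 g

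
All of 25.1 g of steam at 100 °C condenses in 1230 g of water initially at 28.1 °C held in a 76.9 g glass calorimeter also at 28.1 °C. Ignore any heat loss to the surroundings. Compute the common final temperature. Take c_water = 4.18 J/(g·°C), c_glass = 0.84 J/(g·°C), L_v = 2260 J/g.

T_f ≈ 40.2 °C

Conservation of energy gives ΣQ = 0:
steam→water at 100 °C releases m L_v = 25.1·2260 = 56726; condensed water 100 °C→T: 104.92(T − 100); original water: 5141.4(T − 28.1); glass cup: 76.9·0.84·(T − 28.1) = 64.6(T − 28.1)
5310.9 T = 56726 + 10492 + 146288 = 213506
T ≈ 40.20 °C, under the boiling point, so the assumption holds.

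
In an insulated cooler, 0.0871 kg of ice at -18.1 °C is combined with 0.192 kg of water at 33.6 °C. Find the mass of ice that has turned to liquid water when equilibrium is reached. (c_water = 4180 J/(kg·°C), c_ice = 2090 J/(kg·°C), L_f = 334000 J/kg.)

Water can give up m c ΔT = 0.192·4180·33.6 = 26966 J before reaching 0 °C.
Of that, 0.0871·2090·18.1 = 3294.9 J goes to bring the ice to 0 °C, leaving 23671 J.
To melt every bit of ice: 0.0871·334000 = 29091 J.
That's not enough to melt it all — equilibrium is at 0 °C with ice remaining.
m_melt = 23671 / L_f = 0.07087 kg.

m_melted ≈ 0.0709 kg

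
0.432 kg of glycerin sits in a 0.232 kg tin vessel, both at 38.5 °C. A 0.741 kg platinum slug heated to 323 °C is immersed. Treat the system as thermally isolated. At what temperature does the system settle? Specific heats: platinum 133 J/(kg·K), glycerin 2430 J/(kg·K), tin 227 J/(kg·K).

Taking heat into each body as positive, Σ m c ΔT = 0:
0.741·133·(T − 323) + 0.432·2430·(T − 38.5) + 0.232·227·(T − 38.5) = 0
(98.55 + 1049.8 + 52.66) T = 98.55·323 + 1049.8·38.5 + 52.66·38.5
T = 74276 / 1201 = 61.8 °C

T_f ≈ 61.8 °C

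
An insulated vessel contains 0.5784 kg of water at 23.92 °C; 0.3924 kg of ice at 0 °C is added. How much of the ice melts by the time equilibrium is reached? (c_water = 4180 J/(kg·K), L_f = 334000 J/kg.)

m_melted ≈ 0.173 kg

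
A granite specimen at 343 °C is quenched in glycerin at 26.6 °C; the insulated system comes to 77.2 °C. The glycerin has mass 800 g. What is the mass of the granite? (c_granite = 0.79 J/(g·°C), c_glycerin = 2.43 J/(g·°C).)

m ≈ 468 g

Taking heat into each body as positive, Σ m c ΔT = 0:
m·0.79·(77.2 − 343) + 800·2.43·(77.2 − 26.6) = 0
-209.98 m = -98366
m = -98366/-209.98 ≈ 468.5 g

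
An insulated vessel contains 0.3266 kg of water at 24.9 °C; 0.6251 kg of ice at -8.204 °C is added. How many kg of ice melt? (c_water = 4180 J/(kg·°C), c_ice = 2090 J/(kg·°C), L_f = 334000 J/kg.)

m_melted ≈ 0.0697 kg

Cooling the water to 0 °C releases 0.3266×4180×24.9 = 33993 J.
Warming the ice to 0 °C takes 0.6251×2090×8.204 = 10718 J, leaving 23275 J for melting.
Melting all 0.6251 kg of ice would need 0.6251×334000 = 208783 J.
That's not enough to melt it all — equilibrium is at 0 °C with ice remaining.
Mass melted = 23275/334000 ≈ 0.06969 kg.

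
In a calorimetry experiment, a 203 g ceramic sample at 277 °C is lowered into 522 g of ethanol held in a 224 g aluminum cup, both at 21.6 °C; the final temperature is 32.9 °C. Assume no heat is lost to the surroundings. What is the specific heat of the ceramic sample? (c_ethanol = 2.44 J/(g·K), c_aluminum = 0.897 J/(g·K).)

c ≈ 0.336 J/(g·K)

Heat gained plus heat lost sum to zero:
203×c×(32.9 − 277) + 522×2.44×(32.9 − 21.6) + 224×0.897×(32.9 − 21.6) = 0
-49552 c = -16663
c = -16663/-49552 ≈ 0.3363 J/(g·K)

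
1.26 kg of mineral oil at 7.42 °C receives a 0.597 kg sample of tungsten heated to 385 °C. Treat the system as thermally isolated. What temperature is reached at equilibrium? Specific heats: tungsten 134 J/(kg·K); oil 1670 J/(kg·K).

T_f ≈ 21.2 °C

Set heat shed by the hot body equal to heat absorbed by the cold body:
0.597*134*(385 − T) = 1.26*1670*(T − 7.42)
80(385 − T) = 2104.2(T − 7.42)
2184.2 T = 46412  ⇒  T ≈ 21.25 °C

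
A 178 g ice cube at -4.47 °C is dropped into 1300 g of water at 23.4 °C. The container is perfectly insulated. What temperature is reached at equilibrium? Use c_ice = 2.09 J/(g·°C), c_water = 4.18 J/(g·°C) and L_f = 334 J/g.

T_f ≈ 10.7 °C

Energy conservation, ΣQ = 0:
warm ice to 0 °C: 178·2.09·(0 − (-4.47)) = 1662.9; melt ice: 178·334 = 59452; warm the meltwater: 744.04 T; water: 5434(T − 23.4)
6178 T = 127156 − 61115 = 66041
T ≈ 10.69 °C — above 0 °C, consistent with complete melting.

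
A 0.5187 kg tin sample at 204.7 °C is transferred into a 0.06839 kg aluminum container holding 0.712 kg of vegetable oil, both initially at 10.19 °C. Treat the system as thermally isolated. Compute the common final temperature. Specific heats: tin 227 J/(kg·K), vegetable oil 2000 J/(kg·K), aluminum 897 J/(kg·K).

With ΣQ=0 the equilibrium temperature is the m·c-weighted mean:
T_f = (117.74×204.7 + 1424×10.19 + 61.35×10.19) / (117.74 + 1424 + 61.35)
    = 39238 / 1603.1 ≈ 24.48 °C

T_f ≈ 24.5 °C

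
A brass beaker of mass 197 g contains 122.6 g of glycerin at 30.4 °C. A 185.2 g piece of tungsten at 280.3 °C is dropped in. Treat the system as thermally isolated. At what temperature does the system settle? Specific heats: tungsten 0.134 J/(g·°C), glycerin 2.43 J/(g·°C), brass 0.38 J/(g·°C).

T_f ≈ 46.0 °C

T_f is the heat-capacity-weighted average of the initial temperatures:
T_f = (24.82·280.3 + 297.92·30.4 + 74.86·30.4) / (24.82 + 297.92 + 74.86)
    = 18289 / 397.59 ≈ 46.00 °C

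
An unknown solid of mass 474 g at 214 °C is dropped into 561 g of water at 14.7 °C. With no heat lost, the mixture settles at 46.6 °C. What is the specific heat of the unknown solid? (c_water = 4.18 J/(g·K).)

Energy conservation, ΣQ = 0:
474·c·(46.6 − 214) + 561·4.18·(46.6 − 14.7) = 0
-79348 c = -74805
c = -74805/-79348 ≈ 0.9427 J/(g·K)

c ≈ 0.943 J/(g·K)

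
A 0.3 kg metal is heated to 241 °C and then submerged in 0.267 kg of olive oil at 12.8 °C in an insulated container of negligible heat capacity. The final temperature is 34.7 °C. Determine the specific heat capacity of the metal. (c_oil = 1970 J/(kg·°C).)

Heat gained plus heat lost sum to zero:
0.3·c·(34.7 − 241) + 0.267·1970·(34.7 − 12.8) = 0
-61.89 c = -11519
c = -11519/-61.89 ≈ 186.1 J/(kg·°C)

c ≈ 186 J/(kg·°C)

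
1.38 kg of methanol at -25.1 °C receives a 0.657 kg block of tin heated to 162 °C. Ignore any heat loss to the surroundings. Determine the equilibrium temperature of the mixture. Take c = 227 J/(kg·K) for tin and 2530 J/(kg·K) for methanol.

Energy conservation, ΣQ = 0:
0.657*227*(T − 162) + 1.38*2530*(T − (-25.1)) = 0
149.14(T − 162) + 3491.4(T − (-25.1)) = 0
(149.14 + 3491.4) T = 149.14*162 + 3491.4*(-25.1)
T = -63474 / 3640.5 = -17.4 °C

T_f ≈ -17.4 °C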